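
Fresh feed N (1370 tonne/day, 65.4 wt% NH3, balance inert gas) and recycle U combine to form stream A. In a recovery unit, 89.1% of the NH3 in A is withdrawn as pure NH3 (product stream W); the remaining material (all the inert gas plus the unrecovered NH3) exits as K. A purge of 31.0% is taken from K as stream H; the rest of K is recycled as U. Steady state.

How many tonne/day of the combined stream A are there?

inert gas enters only via N and leaves only via the purge: 1370×0.346 = 0.310×(inert gas in K), and the recovery unit passes all inert gas, so inert gas in A = inert gas in K = 1529.1 tonne/day.
NH3 in A: m_A = 1370×0.654 + (1−0.310)·(1−0.891)·m_A, so m_A = 895.98/0.9248 = 968.85 tonne/day.
A = 968.85 + 1529.1 = 2497.9 tonne/day.

2498 tonne/day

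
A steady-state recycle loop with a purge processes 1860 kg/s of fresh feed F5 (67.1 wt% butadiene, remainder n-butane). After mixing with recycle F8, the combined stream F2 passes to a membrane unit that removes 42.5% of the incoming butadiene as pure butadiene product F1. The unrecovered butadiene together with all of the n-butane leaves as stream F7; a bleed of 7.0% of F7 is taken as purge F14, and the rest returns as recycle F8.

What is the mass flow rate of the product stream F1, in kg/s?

1140 kg/s

butadiene in F2: m_A = 1860×0.671 + (1−0.070)·(1−0.425)·m_A, so m_A = 1248.1/0.4653 = 2682.6 kg/s.
Product F1 = 0.425×2682.6 = 1140.1 kg/s.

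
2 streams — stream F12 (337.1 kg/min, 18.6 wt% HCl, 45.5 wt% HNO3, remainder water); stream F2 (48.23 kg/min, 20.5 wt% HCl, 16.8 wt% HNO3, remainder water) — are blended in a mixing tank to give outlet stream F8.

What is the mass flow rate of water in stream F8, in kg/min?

151.3 kg/min

water out = water in = 337.1×0.359 + 48.23×0.627 = 151.26 kg/min.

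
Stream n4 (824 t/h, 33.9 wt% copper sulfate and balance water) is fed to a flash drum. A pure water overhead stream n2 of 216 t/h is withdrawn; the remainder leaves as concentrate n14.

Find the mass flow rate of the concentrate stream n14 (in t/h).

Concentrate = 824 − 216 = 608 t/h.

608 t/h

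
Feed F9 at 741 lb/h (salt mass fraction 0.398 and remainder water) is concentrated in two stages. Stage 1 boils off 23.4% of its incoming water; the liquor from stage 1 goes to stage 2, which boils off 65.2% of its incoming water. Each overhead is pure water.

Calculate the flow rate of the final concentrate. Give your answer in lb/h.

water in feed = 741×0.602 = 446.08 lb/h.
After stage 1: water left = (1−0.234)×446.08 = 341.7; stream total = 636.62 lb/h.
After stage 2: water left = (1−0.652)×341.7 = 118.91; final concentrate = 413.83 lb/h.

413.8 lb/h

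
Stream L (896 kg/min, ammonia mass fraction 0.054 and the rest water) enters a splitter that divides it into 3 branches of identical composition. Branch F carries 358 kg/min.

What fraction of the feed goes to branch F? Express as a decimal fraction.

Fraction to F = 358/896 = 0.3996.

0.400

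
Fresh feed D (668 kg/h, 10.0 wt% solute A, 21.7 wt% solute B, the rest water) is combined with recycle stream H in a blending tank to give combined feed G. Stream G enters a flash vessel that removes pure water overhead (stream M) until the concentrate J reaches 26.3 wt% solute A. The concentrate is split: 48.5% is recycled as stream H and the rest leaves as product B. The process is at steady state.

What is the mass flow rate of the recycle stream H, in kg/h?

Overall solute A balance (none leaves overhead): solute A in fresh feed = solute A in product, i.e. 668×0.100 = (1−0.485)·J·0.263.
J = 66.8/(0.263×0.515) = 493.19 kg/h.
Recycle H = 0.485×493.19 = 239.2 kg/h.

239.2 kg/h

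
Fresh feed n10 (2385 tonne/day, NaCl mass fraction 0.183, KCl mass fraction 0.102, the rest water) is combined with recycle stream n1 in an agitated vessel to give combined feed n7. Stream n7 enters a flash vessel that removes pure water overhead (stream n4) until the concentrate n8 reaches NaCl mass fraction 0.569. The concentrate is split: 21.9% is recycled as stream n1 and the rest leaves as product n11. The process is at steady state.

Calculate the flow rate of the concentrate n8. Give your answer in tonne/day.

982.1 tonne/day

Overall NaCl balance (none leaves overhead): NaCl in fresh feed = NaCl in product, i.e. 2385×0.183 = (1−0.219)·n8·0.569.
n8 = 436.45/(0.569×0.781) = 982.15 tonne/day.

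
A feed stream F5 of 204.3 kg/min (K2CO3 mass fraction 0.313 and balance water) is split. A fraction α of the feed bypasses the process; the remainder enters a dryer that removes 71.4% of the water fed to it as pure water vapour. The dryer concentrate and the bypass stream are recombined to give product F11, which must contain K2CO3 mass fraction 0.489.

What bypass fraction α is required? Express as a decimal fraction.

All 204.3×0.313 = 63.946 kg/min of K2CO3 reaches F11, so F11 = 63.946/0.489 = 130.77 kg/min and vapour = 73.531 kg/min.
The evaporator receives (1−α)·204.3 of feed at 0.687 water and removes 0.714 of that water:
0.714×0.687×(1−α)×204.3 = 73.531
(1−α) = 73.531/100.21 = 0.7338;  α = 0.2662.

0.266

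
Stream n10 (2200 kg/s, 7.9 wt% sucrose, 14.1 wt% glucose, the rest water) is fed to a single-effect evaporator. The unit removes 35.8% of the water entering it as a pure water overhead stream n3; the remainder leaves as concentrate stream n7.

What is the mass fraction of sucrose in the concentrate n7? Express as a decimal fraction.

sucrose is not removed: 2200×0.079 = 173.8 kg/s of sucrose enters n7.
water entering = 2200×0.780 = 1716 kg/s; overhead removed = 0.358×1716 = 614.33 kg/s.
Concentrate = 2200 − 614.33 = 1585.7 kg/s.
Mass fraction = 173.8/1585.7 = 0.1096.

0.1096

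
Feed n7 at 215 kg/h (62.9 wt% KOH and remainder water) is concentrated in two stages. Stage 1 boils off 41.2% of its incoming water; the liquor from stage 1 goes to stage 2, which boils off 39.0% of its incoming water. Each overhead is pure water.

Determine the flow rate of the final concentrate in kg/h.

163.8 kg/h

water in feed = 215×0.371 = 79.765 kg/h.
After stage 1: water left = (1−0.412)×79.765 = 46.902; stream total = 182.14 kg/h.
After stage 2: water left = (1−0.390)×46.902 = 28.61; final concentrate = 163.85 kg/h.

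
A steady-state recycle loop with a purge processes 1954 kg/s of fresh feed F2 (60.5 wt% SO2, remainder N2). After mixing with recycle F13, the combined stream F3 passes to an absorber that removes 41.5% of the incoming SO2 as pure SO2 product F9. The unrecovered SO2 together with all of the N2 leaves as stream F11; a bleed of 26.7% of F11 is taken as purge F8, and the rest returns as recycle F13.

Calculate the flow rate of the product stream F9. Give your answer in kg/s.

SO2 in F3: m_A = 1954×0.605 + (1−0.267)·(1−0.415)·m_A, so m_A = 1182.2/0.5712 = 2069.6 kg/s.
Product F9 = 0.415×2069.6 = 858.9 kg/s.

858.9 kg/s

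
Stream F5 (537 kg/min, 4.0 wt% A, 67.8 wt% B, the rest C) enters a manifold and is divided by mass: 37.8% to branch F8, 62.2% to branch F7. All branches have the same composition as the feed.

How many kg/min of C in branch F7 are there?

Branch F7 total = 0.622×537 = 334.01 kg/min.
C in F7 = 0.282×334.01 = 94.192 kg/min.

94.19 kg/min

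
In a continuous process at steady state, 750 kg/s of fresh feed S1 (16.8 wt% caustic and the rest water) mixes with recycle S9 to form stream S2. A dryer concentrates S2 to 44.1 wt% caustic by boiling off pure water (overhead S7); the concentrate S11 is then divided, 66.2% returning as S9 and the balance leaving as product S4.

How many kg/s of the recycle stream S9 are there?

Overall caustic balance (none leaves overhead): caustic in fresh feed = caustic in product, i.e. 750×0.168 = (1−0.662)·S11·0.441.
S11 = 126/(0.441×0.338) = 845.31 kg/s.
Recycle S9 = 0.662×845.31 = 559.59 kg/s.

559.6 kg/s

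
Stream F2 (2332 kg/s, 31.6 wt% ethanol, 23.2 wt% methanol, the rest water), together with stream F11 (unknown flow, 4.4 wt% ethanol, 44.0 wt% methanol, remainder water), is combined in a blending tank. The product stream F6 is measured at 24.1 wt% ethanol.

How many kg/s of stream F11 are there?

887.8 kg/s

Let F11 be the unknown flow. Total out = 2332 + F11.
ethanol balance: 736.91 + 0.044·F11 = 0.241·(2332 + F11)
(0.044 − 0.241)·F11 = 0.241×2332 − 736.91 = -174.9
F11 = -174.9 / -0.197 = 887.82 kg/s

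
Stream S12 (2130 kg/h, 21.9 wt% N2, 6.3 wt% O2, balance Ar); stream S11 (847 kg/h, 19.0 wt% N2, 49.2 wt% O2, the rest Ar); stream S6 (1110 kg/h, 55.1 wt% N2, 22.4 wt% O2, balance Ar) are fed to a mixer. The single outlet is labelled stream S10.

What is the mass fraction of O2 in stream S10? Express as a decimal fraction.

Total flow out = 2130 + 847 + 1110 = 4087 kg/h.
O2 in = 2130×0.063 + 847×0.492 + 1110×0.224 = 799.55 kg/h.
O2 mass fraction in S10 = 799.55/4087 = 0.196.

0.196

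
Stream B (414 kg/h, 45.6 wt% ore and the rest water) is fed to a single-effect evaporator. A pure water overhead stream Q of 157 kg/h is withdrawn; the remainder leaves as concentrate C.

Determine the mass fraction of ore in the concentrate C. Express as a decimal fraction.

0.735

ore is not removed: 414×0.456 = 188.78 kg/h of ore enters C.
Concentrate = 414 − 157 = 257 kg/h.
Mass fraction = 188.78/257 = 0.735.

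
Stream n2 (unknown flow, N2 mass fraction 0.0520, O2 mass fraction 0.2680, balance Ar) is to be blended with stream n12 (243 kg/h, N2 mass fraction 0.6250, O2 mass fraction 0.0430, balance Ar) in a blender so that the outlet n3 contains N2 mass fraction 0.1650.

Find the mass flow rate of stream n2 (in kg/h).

Let n2 be the unknown flow. Total out = 243 + n2.
N2 balance: 151.88 + 0.052·n2 = 0.165·(243 + n2)
(0.052 − 0.165)·n2 = 0.165×243 − 151.88 = -111.78
n2 = -111.78 / -0.113 = 989.2 kg/h

989.2 kg/h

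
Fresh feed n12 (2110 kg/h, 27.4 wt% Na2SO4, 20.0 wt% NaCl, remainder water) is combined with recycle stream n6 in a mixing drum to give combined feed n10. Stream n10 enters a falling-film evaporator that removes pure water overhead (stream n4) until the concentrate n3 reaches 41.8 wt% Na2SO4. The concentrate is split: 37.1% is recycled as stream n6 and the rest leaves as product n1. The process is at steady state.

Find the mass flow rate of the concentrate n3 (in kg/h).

2199 kg/h

Overall Na2SO4 balance (none leaves overhead): Na2SO4 in fresh feed = Na2SO4 in product, i.e. 2110×0.274 = (1−0.371)·n3·0.418.
n3 = 578.14/(0.418×0.629) = 2198.9 kg/h.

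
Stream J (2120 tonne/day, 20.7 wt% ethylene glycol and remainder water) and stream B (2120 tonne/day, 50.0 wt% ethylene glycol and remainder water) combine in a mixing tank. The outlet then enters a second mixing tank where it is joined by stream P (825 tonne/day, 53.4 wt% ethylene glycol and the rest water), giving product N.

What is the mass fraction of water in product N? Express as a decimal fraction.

Overall, product flow = 5065 tonne/day.
water in = 2120×0.793 + 2120×0.500 + 825×0.466 = 3125.6 tonne/day.
water fraction in N = 0.617.

0.617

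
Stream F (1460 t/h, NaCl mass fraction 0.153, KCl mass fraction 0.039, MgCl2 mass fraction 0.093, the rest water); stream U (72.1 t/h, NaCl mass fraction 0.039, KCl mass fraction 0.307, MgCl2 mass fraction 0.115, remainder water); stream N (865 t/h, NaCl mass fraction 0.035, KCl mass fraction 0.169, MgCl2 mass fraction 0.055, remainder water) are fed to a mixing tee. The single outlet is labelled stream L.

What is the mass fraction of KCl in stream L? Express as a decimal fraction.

0.094

Total flow out = 1460 + 72.1 + 865 = 2397.1 t/h.
KCl in = 1460×0.039 + 72.1×0.307 + 865×0.169 = 225.26 t/h.
KCl mass fraction in L = 225.26/2397.1 = 0.094.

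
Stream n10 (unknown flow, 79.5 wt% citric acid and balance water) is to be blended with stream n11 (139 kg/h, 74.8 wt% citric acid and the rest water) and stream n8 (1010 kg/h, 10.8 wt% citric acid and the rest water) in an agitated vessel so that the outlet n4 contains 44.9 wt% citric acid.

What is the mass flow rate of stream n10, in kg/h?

Let n10 be the unknown flow. Total out = 1149 + n10.
citric acid balance: 213.05 + 0.795·n10 = 0.449·(1149 + n10)
(0.795 − 0.449)·n10 = 0.449×1149 − 213.05 = 302.85
n10 = 302.85 / 0.346 = 875.29 kg/h

875.3 kg/h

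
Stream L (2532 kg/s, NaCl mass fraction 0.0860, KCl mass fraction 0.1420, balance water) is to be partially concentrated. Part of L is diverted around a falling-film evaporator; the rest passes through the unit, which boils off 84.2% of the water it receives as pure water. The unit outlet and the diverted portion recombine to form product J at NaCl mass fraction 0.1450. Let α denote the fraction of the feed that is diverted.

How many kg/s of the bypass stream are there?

947 kg/s

All 2532×0.086 = 217.75 kg/s of NaCl reaches J, so J = 217.75/0.145 = 1501.7 kg/s and vapour = 1030.3 kg/s.
The evaporator receives (1−α)·2532 of feed at 0.772 water and removes 0.842 of that water:
0.842×0.772×(1−α)×2532 = 1030.3
(1−α) = 1030.3/1645.9 = 0.6260;  α = 0.3740.
Bypass flow = 0.3740×2532 = 947.04 kg/s.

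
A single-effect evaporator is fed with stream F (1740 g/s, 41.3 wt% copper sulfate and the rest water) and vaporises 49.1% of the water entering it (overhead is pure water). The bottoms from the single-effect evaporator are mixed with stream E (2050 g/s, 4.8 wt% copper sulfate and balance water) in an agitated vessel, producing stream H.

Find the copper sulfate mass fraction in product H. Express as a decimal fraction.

0.248

Vapour removed = 0.491×0.587×1740 = 501.5 g/s; concentrate = 1238.5 g/s.
copper sulfate reaching the mixer = 718.62 (from concentrate) + 2050×0.048 = 817.02 g/s.
Product flow = 1238.5 + 2050 = 3288.5 g/s; copper sulfate fraction = 0.248.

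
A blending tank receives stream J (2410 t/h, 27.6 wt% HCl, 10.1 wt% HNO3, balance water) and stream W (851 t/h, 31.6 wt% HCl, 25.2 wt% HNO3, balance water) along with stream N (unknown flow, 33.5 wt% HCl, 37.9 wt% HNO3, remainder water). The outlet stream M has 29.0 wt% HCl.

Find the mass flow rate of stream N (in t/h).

Let N be the unknown flow. Total out = 3261 + N.
HCl balance: 934.08 + 0.335·N = 0.290·(3261 + N)
(0.335 − 0.290)·N = 0.290×3261 − 934.08 = 11.614
N = 11.614 / 0.045 = 258.09 t/h

258.1 t/h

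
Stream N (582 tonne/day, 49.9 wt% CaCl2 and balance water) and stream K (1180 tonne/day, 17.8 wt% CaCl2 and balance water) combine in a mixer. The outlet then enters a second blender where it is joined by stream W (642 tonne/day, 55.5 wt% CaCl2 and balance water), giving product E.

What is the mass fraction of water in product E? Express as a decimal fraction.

0.6436

Overall, product flow = 2404 tonne/day.
water in = 582×0.501 + 1180×0.822 + 642×0.445 = 1547.2 tonne/day.
water fraction in E = 0.6436.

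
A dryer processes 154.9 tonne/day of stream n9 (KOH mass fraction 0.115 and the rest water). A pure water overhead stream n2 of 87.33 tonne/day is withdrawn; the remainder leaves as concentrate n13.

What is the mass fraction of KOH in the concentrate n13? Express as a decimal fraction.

KOH is not removed: 154.9×0.115 = 17.814 tonne/day of KOH enters n13.
Concentrate = 154.9 − 87.33 = 67.57 tonne/day.
Mass fraction = 17.814/67.57 = 0.264.

0.264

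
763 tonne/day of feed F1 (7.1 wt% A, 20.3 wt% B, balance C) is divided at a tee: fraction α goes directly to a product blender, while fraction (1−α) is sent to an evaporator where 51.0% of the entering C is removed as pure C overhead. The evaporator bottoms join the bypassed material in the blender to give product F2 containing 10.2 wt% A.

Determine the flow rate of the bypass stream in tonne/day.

All 763×0.071 = 54.173 tonne/day of A reaches F2, so F2 = 54.173/0.102 = 531.11 tonne/day and vapour = 231.89 tonne/day.
The evaporator receives (1−α)·763 of feed at 0.726 C and removes 0.510 of that C:
0.510×0.726×(1−α)×763 = 231.89
(1−α) = 231.89/282.51 = 0.8208;  α = 0.1792.
Bypass flow = 0.1792×763 = 136.7 tonne/day.

136.7 tonne/day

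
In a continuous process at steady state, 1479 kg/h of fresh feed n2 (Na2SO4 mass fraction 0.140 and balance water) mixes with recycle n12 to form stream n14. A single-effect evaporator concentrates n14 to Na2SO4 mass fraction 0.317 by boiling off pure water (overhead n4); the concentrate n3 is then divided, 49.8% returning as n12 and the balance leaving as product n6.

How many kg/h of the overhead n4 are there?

Overall Na2SO4 balance (none leaves overhead): Na2SO4 in fresh feed = Na2SO4 in product, i.e. 1479×0.140 = (1−0.498)·n3·0.317.
n3 = 207.06/(0.317×0.502) = 1301.2 kg/h.
Recycle n12 = 0.498×1301.2 = 647.98 kg/h.
Combined feed n14 = 1479 + 647.98 = 2127 kg/h.
Overhead n4 = n14 − n3 = 2127 − 1301.2 = 825.81 kg/h.

825.8 kg/h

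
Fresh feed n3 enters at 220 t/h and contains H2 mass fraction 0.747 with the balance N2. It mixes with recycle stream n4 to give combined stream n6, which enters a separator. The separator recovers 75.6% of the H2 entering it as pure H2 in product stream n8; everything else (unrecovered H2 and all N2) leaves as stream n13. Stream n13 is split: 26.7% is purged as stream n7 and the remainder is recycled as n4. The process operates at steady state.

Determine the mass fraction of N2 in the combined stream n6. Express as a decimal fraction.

N2 enters only via n3 and leaves only via the purge: 220×0.253 = 0.267×(N2 in n13), and the separator passes all N2, so N2 in n6 = N2 in n13 = 208.46 t/h.
H2 in n6: m_A = 220×0.747 + (1−0.267)·(1−0.756)·m_A, so m_A = 164.34/0.8211 = 200.13 t/h.
n6 = 200.13 + 208.46 = 408.6 t/h.
N2 fraction in n6 = 208.46/408.6 = 0.510.

0.510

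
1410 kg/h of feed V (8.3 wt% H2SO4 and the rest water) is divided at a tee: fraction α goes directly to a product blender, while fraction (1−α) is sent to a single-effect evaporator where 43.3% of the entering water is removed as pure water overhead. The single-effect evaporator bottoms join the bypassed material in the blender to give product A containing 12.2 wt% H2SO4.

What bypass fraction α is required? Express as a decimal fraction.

All 1410×0.083 = 117.03 kg/h of H2SO4 reaches A, so A = 117.03/0.122 = 959.26 kg/h and vapour = 450.74 kg/h.
The evaporator receives (1−α)·1410 of feed at 0.917 water and removes 0.433 of that water:
0.433×0.917×(1−α)×1410 = 450.74
(1−α) = 450.74/559.86 = 0.8051;  α = 0.1949.

0.195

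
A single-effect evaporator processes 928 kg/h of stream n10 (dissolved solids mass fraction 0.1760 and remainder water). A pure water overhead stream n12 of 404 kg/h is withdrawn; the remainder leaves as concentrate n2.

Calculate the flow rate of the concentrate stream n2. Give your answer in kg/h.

Concentrate = 928 − 404 = 524 kg/h.

524 kg/h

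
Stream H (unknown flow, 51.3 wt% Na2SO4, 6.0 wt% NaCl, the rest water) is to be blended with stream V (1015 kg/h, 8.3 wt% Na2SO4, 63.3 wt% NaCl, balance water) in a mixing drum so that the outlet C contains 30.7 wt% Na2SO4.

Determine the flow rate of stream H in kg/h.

1104 kg/h

Let H be the unknown flow. Total out = 1015 + H.
Na2SO4 balance: 84.245 + 0.513·H = 0.307·(1015 + H)
(0.513 − 0.307)·H = 0.307×1015 − 84.245 = 227.36
H = 227.36 / 0.206 = 1103.7 kg/h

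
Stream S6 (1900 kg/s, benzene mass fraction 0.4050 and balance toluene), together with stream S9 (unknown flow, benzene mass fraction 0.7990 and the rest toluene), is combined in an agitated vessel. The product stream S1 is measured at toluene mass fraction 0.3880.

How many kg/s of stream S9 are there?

2103 kg/s

Let S9 be the unknown flow. Total out = 1900 + S9.
toluene balance: 1130.5 + 0.201·S9 = 0.388·(1900 + S9)
(0.201 − 0.388)·S9 = 0.388×1900 − 1130.5 = -393.3
S9 = -393.3 / -0.187 = 2103.2 kg/s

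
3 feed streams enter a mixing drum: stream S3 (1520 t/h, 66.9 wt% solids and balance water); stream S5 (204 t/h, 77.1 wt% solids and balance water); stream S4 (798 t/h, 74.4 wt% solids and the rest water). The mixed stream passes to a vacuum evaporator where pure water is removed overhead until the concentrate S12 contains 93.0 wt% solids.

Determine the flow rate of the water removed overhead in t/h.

621.1 t/h

solids entering = 1520×0.669 + 204×0.771 + 798×0.744 = 1767.9 t/h.
All solids reports to S12, so S12 = 1767.9/0.930 = 1900.9 t/h.
Total feed = 2522 t/h; overhead = 2522 − 1900.9 = 621.06 t/h.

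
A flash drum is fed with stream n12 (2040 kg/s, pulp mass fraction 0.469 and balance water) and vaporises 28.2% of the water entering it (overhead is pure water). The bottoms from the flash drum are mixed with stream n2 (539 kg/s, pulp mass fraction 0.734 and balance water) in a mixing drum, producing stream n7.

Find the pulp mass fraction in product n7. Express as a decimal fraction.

0.595

Vapour removed = 0.282×0.531×2040 = 305.47 kg/s; concentrate = 1734.5 kg/s.
pulp reaching the mixer = 956.76 (from concentrate) + 539×0.734 = 1352.4 kg/s.
Product flow = 1734.5 + 539 = 2273.5 kg/s; pulp fraction = 0.595.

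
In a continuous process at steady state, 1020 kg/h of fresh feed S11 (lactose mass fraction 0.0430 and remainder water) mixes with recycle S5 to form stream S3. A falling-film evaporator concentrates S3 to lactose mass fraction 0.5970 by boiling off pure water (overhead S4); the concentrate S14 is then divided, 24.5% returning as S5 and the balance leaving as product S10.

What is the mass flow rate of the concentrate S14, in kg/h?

Overall lactose balance (none leaves overhead): lactose in fresh feed = lactose in product, i.e. 1020×0.043 = (1−0.245)·S14·0.597.
S14 = 43.86/(0.597×0.755) = 97.308 kg/h.

97.31 kg/h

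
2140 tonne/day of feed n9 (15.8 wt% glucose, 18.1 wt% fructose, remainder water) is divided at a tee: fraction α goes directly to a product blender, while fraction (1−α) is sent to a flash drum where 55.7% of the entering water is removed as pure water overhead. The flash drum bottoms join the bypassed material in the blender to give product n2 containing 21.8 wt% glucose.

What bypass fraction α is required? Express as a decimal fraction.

0.252

All 2140×0.158 = 338.12 tonne/day of glucose reaches n2, so n2 = 338.12/0.218 = 1551 tonne/day and vapour = 588.99 tonne/day.
The evaporator receives (1−α)·2140 of feed at 0.661 water and removes 0.557 of that water:
0.557×0.661×(1−α)×2140 = 588.99
(1−α) = 588.99/787.9 = 0.7475;  α = 0.2525.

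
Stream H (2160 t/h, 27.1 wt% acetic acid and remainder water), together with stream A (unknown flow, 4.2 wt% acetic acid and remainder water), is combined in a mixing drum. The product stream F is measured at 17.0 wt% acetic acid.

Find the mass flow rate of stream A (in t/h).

Let A be the unknown flow. Total out = 2160 + A.
acetic acid balance: 585.36 + 0.042·A = 0.170·(2160 + A)
(0.042 − 0.170)·A = 0.170×2160 − 585.36 = -218.16
A = -218.16 / -0.128 = 1704.4 t/h

1704 t/h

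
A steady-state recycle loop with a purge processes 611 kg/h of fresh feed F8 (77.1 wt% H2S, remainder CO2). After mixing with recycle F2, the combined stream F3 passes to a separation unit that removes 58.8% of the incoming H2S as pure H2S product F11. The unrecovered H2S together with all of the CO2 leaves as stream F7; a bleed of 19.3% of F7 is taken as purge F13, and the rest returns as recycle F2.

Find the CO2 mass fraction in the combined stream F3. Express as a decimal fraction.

0.507

CO2 enters only via F8 and leaves only via the purge: 611×0.229 = 0.193×(CO2 in F7), and the separation unit passes all CO2, so CO2 in F3 = CO2 in F7 = 724.97 kg/h.
H2S in F3: m_A = 611×0.771 + (1−0.193)·(1−0.588)·m_A, so m_A = 471.08/0.6675 = 705.72 kg/h.
F3 = 705.72 + 724.97 = 1430.7 kg/h.
CO2 fraction in F3 = 724.97/1430.7 = 0.507.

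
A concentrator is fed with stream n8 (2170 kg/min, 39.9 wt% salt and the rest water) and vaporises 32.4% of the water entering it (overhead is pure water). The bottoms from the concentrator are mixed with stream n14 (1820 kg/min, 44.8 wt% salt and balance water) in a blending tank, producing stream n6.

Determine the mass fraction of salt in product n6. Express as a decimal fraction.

0.4713

Vapour removed = 0.324×0.601×2170 = 422.55 kg/min; concentrate = 1747.4 kg/min.
salt reaching the mixer = 865.83 (from concentrate) + 1820×0.448 = 1681.2 kg/min.
Product flow = 1747.4 + 1820 = 3567.4 kg/min; salt fraction = 0.4713.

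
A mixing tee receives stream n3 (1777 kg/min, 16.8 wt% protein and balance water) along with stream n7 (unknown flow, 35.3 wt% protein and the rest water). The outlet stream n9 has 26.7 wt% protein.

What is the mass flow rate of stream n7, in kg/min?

2046 kg/min

Let n7 be the unknown flow. Total out = 1777 + n7.
protein balance: 298.54 + 0.353·n7 = 0.267·(1777 + n7)
(0.353 − 0.267)·n7 = 0.267×1777 − 298.54 = 175.92
n7 = 175.92 / 0.086 = 2045.6 kg/min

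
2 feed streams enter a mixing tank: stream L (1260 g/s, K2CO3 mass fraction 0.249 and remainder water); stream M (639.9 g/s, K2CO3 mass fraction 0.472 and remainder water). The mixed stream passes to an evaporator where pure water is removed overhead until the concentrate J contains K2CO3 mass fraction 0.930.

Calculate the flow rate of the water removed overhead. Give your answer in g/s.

K2CO3 entering = 1260×0.249 + 639.9×0.472 = 615.77 g/s.
All K2CO3 reports to J, so J = 615.77/0.930 = 662.12 g/s.
Total feed = 1899.9 g/s; overhead = 1899.9 − 662.12 = 1237.8 g/s.

1238 g/s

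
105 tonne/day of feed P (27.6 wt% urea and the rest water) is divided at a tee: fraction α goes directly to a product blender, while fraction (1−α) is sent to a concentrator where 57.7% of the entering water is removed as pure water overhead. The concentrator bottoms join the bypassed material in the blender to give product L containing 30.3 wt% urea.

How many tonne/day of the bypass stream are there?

All 105×0.276 = 28.98 tonne/day of urea reaches L, so L = 28.98/0.303 = 95.644 tonne/day and vapour = 9.3564 tonne/day.
The evaporator receives (1−α)·105 of feed at 0.724 water and removes 0.577 of that water:
0.577×0.724×(1−α)×105 = 9.3564
(1−α) = 9.3564/43.864 = 0.2133;  α = 0.7867.
Bypass flow = 0.7867×105 = 82.603 tonne/day.

82.6 tonne/day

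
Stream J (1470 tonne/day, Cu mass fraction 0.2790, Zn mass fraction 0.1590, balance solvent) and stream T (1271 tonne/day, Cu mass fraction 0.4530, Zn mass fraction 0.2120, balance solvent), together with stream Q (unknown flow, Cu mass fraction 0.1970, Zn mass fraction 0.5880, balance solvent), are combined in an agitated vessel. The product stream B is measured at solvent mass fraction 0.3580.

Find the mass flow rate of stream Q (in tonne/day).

1893 tonne/day

Let Q be the unknown flow. Total out = 2741 + Q.
solvent balance: 1251.9 + 0.215·Q = 0.358·(2741 + Q)
(0.215 − 0.358)·Q = 0.358×2741 − 1251.9 = -270.65
Q = -270.65 / -0.143 = 1892.6 tonne/day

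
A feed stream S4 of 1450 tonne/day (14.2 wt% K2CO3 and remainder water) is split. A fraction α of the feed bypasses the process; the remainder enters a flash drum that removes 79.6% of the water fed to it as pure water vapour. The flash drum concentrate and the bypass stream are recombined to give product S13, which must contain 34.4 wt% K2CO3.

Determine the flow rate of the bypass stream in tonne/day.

203.3 tonne/day

All 1450×0.142 = 205.9 tonne/day of K2CO3 reaches S13, so S13 = 205.9/0.344 = 598.55 tonne/day and vapour = 851.45 tonne/day.
The evaporator receives (1−α)·1450 of feed at 0.858 water and removes 0.796 of that water:
0.796×0.858×(1−α)×1450 = 851.45
(1−α) = 851.45/990.3 = 0.8598;  α = 0.1402.
Bypass flow = 0.1402×1450 = 203.3 tonne/day.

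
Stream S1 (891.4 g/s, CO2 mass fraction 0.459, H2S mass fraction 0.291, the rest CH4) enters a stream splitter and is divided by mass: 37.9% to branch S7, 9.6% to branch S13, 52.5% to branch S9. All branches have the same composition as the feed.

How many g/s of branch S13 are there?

Branch S13 flow = 0.096×891.4 = 85.574 g/s.

85.57 g/s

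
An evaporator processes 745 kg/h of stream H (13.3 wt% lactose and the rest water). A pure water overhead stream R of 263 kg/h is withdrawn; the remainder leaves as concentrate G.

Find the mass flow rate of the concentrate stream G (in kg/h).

Concentrate = 745 − 263 = 482 kg/h.

482 kg/h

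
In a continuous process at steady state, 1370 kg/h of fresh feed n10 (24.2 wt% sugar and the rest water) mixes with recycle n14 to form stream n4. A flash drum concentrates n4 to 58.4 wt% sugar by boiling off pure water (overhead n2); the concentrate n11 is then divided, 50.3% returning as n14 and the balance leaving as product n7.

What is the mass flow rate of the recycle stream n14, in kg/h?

Overall sugar balance (none leaves overhead): sugar in fresh feed = sugar in product, i.e. 1370×0.242 = (1−0.503)·n11·0.584.
n11 = 331.54/(0.584×0.497) = 1142.3 kg/h.
Recycle n14 = 0.503×1142.3 = 574.56 kg/h.

574.6 kg/h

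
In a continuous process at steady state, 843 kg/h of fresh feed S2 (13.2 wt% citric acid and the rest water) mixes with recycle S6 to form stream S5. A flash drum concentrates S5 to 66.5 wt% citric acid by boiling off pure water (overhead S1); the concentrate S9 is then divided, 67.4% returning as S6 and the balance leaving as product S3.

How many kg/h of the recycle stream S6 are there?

346 kg/h

Overall citric acid balance (none leaves overhead): citric acid in fresh feed = citric acid in product, i.e. 843×0.132 = (1−0.674)·S9·0.665.
S9 = 111.28/(0.665×0.326) = 513.29 kg/h.
Recycle S6 = 0.674×513.29 = 345.96 kg/h.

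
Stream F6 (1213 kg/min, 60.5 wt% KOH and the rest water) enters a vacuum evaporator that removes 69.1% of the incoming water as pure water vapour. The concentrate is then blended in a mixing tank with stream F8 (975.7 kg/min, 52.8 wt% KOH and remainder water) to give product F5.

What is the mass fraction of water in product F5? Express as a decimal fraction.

Vapour removed = 0.691×0.395×1213 = 331.08 kg/min; concentrate = 881.92 kg/min.
water reaching the mixer = 148.05 (from concentrate) + 975.7×0.472 = 608.58 kg/min.
Product flow = 881.92 + 975.7 = 1857.6 kg/min; water fraction = 0.328.

0.328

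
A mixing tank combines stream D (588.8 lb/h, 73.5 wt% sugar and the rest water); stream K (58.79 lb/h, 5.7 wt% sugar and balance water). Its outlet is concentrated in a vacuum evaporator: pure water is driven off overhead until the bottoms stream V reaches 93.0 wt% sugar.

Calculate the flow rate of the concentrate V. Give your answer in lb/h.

sugar entering = 588.8×0.735 + 58.79×0.057 = 436.12 lb/h.
All sugar reports to V, so V = 436.12/0.930 = 468.95 lb/h.

468.9 lb/h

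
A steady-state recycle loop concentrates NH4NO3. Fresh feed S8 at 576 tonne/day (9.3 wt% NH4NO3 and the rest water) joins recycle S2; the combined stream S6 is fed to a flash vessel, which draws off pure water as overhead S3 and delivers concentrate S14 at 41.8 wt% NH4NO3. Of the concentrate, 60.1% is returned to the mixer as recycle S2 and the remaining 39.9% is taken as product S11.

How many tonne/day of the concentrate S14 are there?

Overall NH4NO3 balance (none leaves overhead): NH4NO3 in fresh feed = NH4NO3 in product, i.e. 576×0.093 = (1−0.601)·S14·0.418.
S14 = 53.568/(0.418×0.399) = 321.19 tonne/day.

321.2 tonne/day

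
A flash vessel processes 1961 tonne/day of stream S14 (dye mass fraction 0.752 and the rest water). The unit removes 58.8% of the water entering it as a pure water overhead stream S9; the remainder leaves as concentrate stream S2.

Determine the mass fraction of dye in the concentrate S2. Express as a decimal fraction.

dye is not removed: 1961×0.752 = 1474.7 tonne/day of dye enters S2.
water entering = 1961×0.248 = 486.33 tonne/day; overhead removed = 0.588×486.33 = 285.96 tonne/day.
Concentrate = 1961 − 285.96 = 1675 tonne/day.
Mass fraction = 1474.7/1675 = 0.880.

0.880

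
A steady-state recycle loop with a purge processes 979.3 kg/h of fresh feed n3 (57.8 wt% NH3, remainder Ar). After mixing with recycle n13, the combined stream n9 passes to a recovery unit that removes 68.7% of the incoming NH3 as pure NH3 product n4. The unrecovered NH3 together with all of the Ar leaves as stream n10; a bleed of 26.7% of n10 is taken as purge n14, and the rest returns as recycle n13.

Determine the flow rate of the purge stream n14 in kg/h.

474.7 kg/h

Ar enters only via n3 and leaves only via the purge: 979.3×0.422 = 0.267×(Ar in n10), and the recovery unit passes all Ar, so Ar in n9 = Ar in n10 = 1547.8 kg/h.
NH3 in n9: m_A = 979.3×0.578 + (1−0.267)·(1−0.687)·m_A, so m_A = 566.04/0.7706 = 734.57 kg/h.
n10 = (1−0.687)×734.57 + 1547.8 = 1777.7 kg/h.
Purge n14 = 0.267×1777.7 = 474.65 kg/h.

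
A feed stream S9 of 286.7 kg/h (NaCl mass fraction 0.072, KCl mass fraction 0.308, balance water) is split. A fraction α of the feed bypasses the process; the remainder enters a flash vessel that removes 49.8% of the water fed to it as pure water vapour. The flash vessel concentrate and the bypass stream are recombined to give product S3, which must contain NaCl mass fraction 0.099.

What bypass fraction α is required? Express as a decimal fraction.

All 286.7×0.072 = 20.642 kg/h of NaCl reaches S3, so S3 = 20.642/0.099 = 208.51 kg/h and vapour = 78.191 kg/h.
The evaporator receives (1−α)·286.7 of feed at 0.620 water and removes 0.498 of that water:
0.498×0.620×(1−α)×286.7 = 78.191
(1−α) = 78.191/88.521 = 0.8833;  α = 0.1167.

0.117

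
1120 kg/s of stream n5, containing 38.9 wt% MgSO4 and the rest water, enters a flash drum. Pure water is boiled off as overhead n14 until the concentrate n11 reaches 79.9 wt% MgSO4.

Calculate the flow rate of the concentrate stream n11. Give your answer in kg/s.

MgSO4 is conserved: 1120×0.389 = 435.68 kg/s all reports to the concentrate.
Concentrate = 435.68/(target fraction) = 545.28 kg/s.

545.3 kg/s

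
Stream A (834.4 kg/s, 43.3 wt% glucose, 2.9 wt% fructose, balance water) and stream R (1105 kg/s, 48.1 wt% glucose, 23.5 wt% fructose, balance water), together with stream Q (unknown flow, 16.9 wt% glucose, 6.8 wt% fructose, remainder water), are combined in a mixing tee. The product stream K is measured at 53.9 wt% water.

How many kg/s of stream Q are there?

Let Q be the unknown flow. Total out = 1939.4 + Q.
water balance: 762.73 + 0.763·Q = 0.539·(1939.4 + Q)
(0.763 − 0.539)·Q = 0.539×1939.4 − 762.73 = 282.61
Q = 282.61 / 0.224 = 1261.6 kg/s

1262 kg/s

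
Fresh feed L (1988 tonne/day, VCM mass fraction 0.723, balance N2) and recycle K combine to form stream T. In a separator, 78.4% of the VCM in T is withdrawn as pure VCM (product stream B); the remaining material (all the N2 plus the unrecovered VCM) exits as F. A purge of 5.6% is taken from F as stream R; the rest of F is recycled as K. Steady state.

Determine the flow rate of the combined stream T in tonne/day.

N2 enters only via L and leaves only via the purge: 1988×0.277 = 0.056×(N2 in F), and the separator passes all N2, so N2 in T = N2 in F = 9833.5 tonne/day.
VCM in T: m_A = 1988×0.723 + (1−0.056)·(1−0.784)·m_A, so m_A = 1437.3/0.7961 = 1805.5 tonne/day.
T = 1805.5 + 9833.5 = 11639 tonne/day.

11640 tonne/day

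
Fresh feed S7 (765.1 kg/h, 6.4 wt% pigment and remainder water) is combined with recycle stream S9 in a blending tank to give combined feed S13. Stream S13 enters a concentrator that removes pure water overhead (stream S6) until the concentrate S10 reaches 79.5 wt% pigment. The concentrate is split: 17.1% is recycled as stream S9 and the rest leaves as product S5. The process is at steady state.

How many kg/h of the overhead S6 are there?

703.5 kg/h

Overall pigment balance (none leaves overhead): pigment in fresh feed = pigment in product, i.e. 765.1×0.064 = (1−0.171)·S10·0.795.
S10 = 48.966/(0.795×0.829) = 74.298 kg/h.
Recycle S9 = 0.171×74.298 = 12.705 kg/h.
Combined feed S13 = 765.1 + 12.705 = 777.8 kg/h.
Overhead S6 = S13 − S10 = 777.8 − 74.298 = 703.51 kg/h.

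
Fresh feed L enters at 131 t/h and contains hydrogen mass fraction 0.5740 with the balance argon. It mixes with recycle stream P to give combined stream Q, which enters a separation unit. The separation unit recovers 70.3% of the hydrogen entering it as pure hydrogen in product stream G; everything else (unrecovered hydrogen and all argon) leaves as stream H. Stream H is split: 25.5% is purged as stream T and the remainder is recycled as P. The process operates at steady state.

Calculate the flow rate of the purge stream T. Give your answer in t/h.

argon enters only via L and leaves only via the purge: 131×0.426 = 0.255×(argon in H), and the separation unit passes all argon, so argon in Q = argon in H = 218.85 t/h.
hydrogen in Q: m_A = 131×0.574 + (1−0.255)·(1−0.703)·m_A, so m_A = 75.194/0.7787 = 96.559 t/h.
H = (1−0.703)×96.559 + 218.85 = 247.53 t/h.
Purge T = 0.255×247.53 = 63.119 t/h.

63.12 t/h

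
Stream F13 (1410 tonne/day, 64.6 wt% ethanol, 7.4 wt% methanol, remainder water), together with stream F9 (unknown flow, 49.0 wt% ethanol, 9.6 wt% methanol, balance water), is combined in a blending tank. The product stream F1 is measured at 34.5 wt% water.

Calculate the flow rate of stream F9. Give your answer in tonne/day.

1328 tonne/day

Let F9 be the unknown flow. Total out = 1410 + F9.
water balance: 394.8 + 0.414·F9 = 0.345·(1410 + F9)
(0.414 − 0.345)·F9 = 0.345×1410 − 394.8 = 91.65
F9 = 91.65 / 0.069 = 1328.3 tonne/day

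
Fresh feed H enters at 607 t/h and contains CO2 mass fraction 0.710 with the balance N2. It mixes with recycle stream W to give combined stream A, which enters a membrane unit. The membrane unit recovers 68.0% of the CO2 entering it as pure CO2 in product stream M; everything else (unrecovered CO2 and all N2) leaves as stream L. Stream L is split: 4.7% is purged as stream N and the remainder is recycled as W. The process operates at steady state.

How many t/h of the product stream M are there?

CO2 in A: m_A = 607×0.710 + (1−0.047)·(1−0.680)·m_A, so m_A = 430.97/0.6950 = 620.07 t/h.
Product M = 0.680×620.07 = 421.64 t/h.

421.6 t/h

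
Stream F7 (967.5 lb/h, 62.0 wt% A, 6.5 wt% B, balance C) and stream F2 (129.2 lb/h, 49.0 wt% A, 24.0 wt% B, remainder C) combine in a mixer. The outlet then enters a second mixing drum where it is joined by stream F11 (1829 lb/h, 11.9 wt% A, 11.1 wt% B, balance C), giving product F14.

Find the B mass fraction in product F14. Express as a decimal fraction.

Overall, product flow = 2925.7 lb/h.
B in = 967.5×0.065 + 129.2×0.240 + 1829×0.111 = 296.91 lb/h.
B fraction in F14 = 0.101.

0.101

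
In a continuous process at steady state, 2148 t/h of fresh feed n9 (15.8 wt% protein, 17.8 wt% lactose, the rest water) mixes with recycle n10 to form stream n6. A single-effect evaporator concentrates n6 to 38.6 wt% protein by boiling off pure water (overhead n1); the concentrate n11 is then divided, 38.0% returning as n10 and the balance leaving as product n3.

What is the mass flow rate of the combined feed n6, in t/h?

Overall protein balance (none leaves overhead): protein in fresh feed = protein in product, i.e. 2148×0.158 = (1−0.380)·n11·0.386.
n11 = 339.38/(0.386×0.620) = 1418.1 t/h.
Recycle n10 = 0.380×1418.1 = 538.88 t/h.
Combined feed n6 = 2148 + 538.88 = 2686.9 t/h.

2687 t/h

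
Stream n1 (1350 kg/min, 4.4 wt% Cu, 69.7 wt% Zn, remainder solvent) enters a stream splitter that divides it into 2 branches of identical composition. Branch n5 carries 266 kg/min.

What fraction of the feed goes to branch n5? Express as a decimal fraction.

Fraction to n5 = 266/1350 = 0.1970.

0.197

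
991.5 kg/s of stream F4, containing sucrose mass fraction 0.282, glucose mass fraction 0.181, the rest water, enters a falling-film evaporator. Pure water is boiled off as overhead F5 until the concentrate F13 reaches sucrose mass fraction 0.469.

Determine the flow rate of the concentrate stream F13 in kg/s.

sucrose is conserved: 991.5×0.282 = 279.6 kg/s all reports to the concentrate.
Concentrate = 279.6/(target fraction) = 596.17 kg/s.

596.2 kg/s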